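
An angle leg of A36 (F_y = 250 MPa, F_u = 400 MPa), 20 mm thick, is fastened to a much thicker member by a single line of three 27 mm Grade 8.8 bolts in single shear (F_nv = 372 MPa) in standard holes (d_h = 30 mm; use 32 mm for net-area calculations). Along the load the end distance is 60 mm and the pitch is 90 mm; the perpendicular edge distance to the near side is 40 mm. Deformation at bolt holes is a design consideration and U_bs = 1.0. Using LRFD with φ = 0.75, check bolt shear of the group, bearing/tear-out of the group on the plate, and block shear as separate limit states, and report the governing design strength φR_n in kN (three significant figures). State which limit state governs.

479 kN (bolt shear governs)

Bolt shear: A_b = π·27²/4 = 572.6 mm²; R_n = 372 × 572.6 × 3 × 1 / 1000 = 639 kN → 0.75 × 639 = 479 kN.
Bearing: edge l_c = 45, r_n = 432 kN; interior l_c = 60, r_n = 518.4 kN; R_n = 432 + 2·518.4 = 1469 kN → 1100 kN.
Block shear: A_gv = 4800, A_nv = 3200, A_nt = 480 mm²; R_n = min(0.6F_uA_nv, 0.6F_yA_gv) + U_bs·F_u·A_nt = 912 kN → 684 kN.
Bolt shear governs: 479 kN.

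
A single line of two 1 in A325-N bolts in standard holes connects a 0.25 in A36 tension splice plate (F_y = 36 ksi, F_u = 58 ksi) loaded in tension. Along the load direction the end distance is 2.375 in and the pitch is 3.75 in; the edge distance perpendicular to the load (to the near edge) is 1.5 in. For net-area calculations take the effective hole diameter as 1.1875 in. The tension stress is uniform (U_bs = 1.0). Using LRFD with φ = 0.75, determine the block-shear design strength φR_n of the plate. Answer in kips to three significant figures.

Shear plane L_v = 2.375 + 1·3.75 = 6.125 in; A_gv = 6.125 × 0.25 = 1.531 in².
A_nv = (6.125 − 1.5·1.1875) × 0.25 = 1.086 in².
A_nt = (1.5 − 0.5·1.1875) × 0.25 = 0.2266 in².
0.6 F_u A_nv = 37.79 kips; 0.6 F_y A_gv = 33.07 kips → shear yielding governs the shear term.
R_n = 33.07 + 1.0 × 58 × 0.2266 = 46.22 kips.
Design strength φR_n = 0.75 × 46.22 = 34.7 kips.

34.7 kips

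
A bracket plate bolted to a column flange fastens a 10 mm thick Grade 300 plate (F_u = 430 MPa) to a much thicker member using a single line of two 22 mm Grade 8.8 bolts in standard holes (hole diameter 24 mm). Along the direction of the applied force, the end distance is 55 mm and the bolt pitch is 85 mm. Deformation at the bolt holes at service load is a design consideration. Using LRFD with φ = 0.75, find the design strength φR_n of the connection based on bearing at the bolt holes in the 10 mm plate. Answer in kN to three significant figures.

Per bolt r_n = 1.2 l_c t F_u ≤ 2.4 d t F_u; upper limit = 2.4 × 22 × 10 × 430 / 1000 = 227 kN.
Edge bolt: l_c = 55 − 24/2 = 43 mm → 1.2 × 43 × 10 × 430 / 1000 = 221.9 → r_n = 221.9 kN.
Interior bolts: l_c = 85 − 24 = 61 mm → 1.2 × 61 × 10 × 430 / 1000 = 314.8 → r_n = 227 kN.
R_n = 1 × 221.9 + 1 × 227 = 448.9 kN.
Design strength φR_n = 0.75 × 448.9 = 337 kN.

337 kN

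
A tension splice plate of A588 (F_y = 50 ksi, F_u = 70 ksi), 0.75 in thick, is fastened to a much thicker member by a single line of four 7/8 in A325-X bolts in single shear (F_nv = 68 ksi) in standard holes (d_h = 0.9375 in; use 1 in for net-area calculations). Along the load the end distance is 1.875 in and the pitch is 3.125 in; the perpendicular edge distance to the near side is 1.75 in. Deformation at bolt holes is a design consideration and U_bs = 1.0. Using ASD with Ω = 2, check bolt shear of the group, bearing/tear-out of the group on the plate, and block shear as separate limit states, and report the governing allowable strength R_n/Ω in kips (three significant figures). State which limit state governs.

Bolt shear: A_b = π·0.875²/4 = 0.6013 in²; R_n = 68 × 0.6013 × 4 × 1 = 163.6 kips → 163.6 / 2 = 81.8 kips.
Bearing: edge l_c = 1.406, r_n = 88.59 kips; interior l_c = 2.188, r_n = 110.3 kips; R_n = 88.59 + 3·110.3 = 419.3 kips → 210 kips.
Block shear: A_gv = 8.438, A_nv = 5.812, A_nt = 0.9375 in²; R_n = min(0.6F_uA_nv, 0.6F_yA_gv) + U_bs·F_u·A_nt = 309.8 kips → 155 kips.
Bolt shear governs: 81.8 kips.

81.8 kips (bolt shear governs)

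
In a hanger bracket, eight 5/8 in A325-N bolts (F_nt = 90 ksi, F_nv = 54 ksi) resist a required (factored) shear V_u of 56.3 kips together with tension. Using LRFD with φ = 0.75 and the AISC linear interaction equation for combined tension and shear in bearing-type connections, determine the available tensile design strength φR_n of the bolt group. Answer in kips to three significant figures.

122 kips

A_b = π·0.625²/4 = 0.3068 in²; f_rv = 56.3 / (8 × 0.3068) = 22.94 ksi.
F'_nt = 1.3 F_nt − (F_nt / φF_nv) f_rv = 1.3·90 − (90/(0.75·54))·22.94 = 66.03 ksi, capped at F_nt → F'_nt = 66.03 ksi.
R_n = F'_nt · A_b · n = 66.03 × 0.3068 × 8 = 162.1 kips.
Design strength φR_n = 0.75 × 162.1 = 122 kips.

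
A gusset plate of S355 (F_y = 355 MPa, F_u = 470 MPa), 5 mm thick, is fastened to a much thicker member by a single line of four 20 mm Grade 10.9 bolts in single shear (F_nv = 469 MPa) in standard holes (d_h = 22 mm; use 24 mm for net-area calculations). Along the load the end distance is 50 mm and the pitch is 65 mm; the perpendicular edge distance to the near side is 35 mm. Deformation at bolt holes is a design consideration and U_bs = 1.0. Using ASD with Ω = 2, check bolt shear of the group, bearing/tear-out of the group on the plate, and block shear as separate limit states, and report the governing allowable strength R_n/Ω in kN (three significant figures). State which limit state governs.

141 kN (block shear governs)

Bolt shear: A_b = π·20²/4 = 314.2 mm²; R_n = 469 × 314.2 × 4 × 1 / 1000 = 589.4 kN → 589.4 / 2 = 295 kN.
Bearing: edge l_c = 39, r_n = 110 kN; interior l_c = 43, r_n = 112.8 kN; R_n = 110 + 3·112.8 = 448.4 kN → 224 kN.
Block shear: A_gv = 1225, A_nv = 805, A_nt = 115 mm²; R_n = min(0.6F_uA_nv, 0.6F_yA_gv) + U_bs·F_u·A_nt = 281.1 kN → 141 kN.
Block shear governs: 141 kN.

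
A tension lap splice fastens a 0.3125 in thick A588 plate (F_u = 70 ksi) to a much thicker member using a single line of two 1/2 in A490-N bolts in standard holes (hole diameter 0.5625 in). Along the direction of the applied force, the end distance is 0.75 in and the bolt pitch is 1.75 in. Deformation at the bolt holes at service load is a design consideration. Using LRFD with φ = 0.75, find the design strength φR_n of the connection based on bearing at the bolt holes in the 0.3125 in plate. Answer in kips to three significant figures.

28.9 kips

Per bolt r_n = 1.2 l_c t F_u ≤ 2.4 d t F_u; upper limit = 2.4 × 0.5 × 0.3125 × 70 = 26.25 kips.
Edge bolt: l_c = 0.75 − 0.5625/2 = 0.4688 in → 1.2 × 0.4688 × 0.3125 × 70 = 12.3 → r_n = 12.3 kips.
Interior bolts: l_c = 1.75 − 0.5625 = 1.188 in → 1.2 × 1.188 × 0.3125 × 70 = 31.17 → r_n = 26.25 kips.
R_n = 1 × 12.3 + 1 × 26.25 = 38.55 kips.
Design strength φR_n = 0.75 × 38.55 = 28.9 kips.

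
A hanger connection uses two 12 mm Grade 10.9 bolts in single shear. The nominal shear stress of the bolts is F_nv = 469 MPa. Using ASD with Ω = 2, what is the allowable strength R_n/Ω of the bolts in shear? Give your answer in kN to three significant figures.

53 kN

A_b = π × 12² / 4 = 113.1 mm².
R_n = F_nv · A_b · n · n_s = 469 × 113.1 × 2 × 1 / 1000 = 106.1 kN.
Allowable strength R_n/Ω = 106.1 / 2 = 53 kN.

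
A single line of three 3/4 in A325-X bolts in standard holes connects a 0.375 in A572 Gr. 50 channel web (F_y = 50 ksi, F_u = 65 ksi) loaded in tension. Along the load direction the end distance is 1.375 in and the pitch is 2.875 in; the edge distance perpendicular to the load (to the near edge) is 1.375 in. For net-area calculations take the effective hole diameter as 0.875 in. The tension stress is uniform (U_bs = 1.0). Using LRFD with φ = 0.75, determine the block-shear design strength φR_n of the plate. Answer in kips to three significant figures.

71.3 kips

Shear plane L_v = 1.375 + 2·2.875 = 7.125 in; A_gv = 7.125 × 0.375 = 2.672 in².
A_nv = (7.125 − 2.5·0.875) × 0.375 = 1.852 in².
A_nt = (1.375 − 0.5·0.875) × 0.375 = 0.3516 in².
0.6 F_u A_nv = 72.21 kips; 0.6 F_y A_gv = 80.16 kips → shear rupture governs the shear term.
R_n = 72.21 + 1.0 × 65 × 0.3516 = 95.06 kips.
Design strength φR_n = 0.75 × 95.06 = 71.3 kips.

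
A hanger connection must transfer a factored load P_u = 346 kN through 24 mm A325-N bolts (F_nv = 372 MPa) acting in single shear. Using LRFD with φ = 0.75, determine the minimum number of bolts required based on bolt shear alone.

3 bolts

A_b = π·24²/4 = 452.4 mm².
Per-bolt design strength φR_n = 0.75 × 372 × 452.4 × 1 / 1000 = 126.2 kN.
n ≥ 346 / 126.2 = 2.741 → use 3 bolts.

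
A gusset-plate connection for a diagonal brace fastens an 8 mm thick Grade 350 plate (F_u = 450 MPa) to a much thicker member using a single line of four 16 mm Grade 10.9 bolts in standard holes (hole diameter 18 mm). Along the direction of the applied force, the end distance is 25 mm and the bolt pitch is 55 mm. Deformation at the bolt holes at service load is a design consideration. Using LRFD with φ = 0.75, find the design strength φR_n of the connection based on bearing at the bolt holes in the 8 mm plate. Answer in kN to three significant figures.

Per bolt r_n = 1.2 l_c t F_u ≤ 2.4 d t F_u; upper limit = 2.4 × 16 × 8 × 450 / 1000 = 138.2 kN.
Edge bolt: l_c = 25 − 18/2 = 16 mm → 1.2 × 16 × 8 × 450 / 1000 = 69.12 → r_n = 69.12 kN.
Interior bolts: l_c = 55 − 18 = 37 mm → 1.2 × 37 × 8 × 450 / 1000 = 159.8 → r_n = 138.2 kN.
R_n = 1 × 69.12 + 3 × 138.2 = 483.8 kN.
Design strength φR_n = 0.75 × 483.8 = 363 kN.

363 kN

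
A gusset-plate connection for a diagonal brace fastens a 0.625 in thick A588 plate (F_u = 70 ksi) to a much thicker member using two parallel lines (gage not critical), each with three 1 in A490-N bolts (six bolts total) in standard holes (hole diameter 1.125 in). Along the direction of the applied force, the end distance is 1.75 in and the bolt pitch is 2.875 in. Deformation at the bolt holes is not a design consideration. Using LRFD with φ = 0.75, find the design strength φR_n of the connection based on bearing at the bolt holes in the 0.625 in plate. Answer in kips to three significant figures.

461 kips

Per bolt r_n = 1.5 l_c t F_u ≤ 3.0 d t F_u; upper limit = 3.0 × 1 × 0.625 × 70 = 131.2 kips.
Edge bolt: l_c = 1.75 − 1.125/2 = 1.188 in → 1.5 × 1.188 × 0.625 × 70 = 77.93 → r_n = 77.93 kips.
Interior bolts: l_c = 2.875 − 1.125 = 1.75 in → 1.5 × 1.75 × 0.625 × 70 = 114.8 → r_n = 114.8 kips.
R_n = 2 × 77.93 + 4 × 114.8 = 615.2 kips.
Design strength φR_n = 0.75 × 615.2 = 461 kips.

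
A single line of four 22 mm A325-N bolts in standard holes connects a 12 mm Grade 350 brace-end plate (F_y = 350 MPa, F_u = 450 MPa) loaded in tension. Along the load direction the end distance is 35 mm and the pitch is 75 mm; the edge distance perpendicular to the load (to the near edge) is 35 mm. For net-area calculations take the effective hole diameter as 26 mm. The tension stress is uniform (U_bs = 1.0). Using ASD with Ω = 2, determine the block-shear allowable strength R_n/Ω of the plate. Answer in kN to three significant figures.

Shear plane L_v = 35 + 3·75 = 260 mm; A_gv = 260 × 12 = 3120 mm².
A_nv = (260 − 3.5·26) × 12 = 2028 mm².
A_nt = (35 − 0.5·26) × 12 = 264 mm².
0.6 F_u A_nv = 547.6 kN; 0.6 F_y A_gv = 655.2 kN → shear rupture governs the shear term.
R_n = 547.6 + 1.0 × 450 × 264 / 1000 = 666.4 kN.
Allowable strength R_n/Ω = 666.4 / 2 = 333 kN.

333 kN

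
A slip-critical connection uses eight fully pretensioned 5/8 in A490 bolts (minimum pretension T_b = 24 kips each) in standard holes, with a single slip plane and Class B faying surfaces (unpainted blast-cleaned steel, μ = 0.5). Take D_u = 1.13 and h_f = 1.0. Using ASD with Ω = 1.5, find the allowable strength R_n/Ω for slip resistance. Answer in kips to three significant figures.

R_n = μ · D_u · h_f · T_b · n_s · n_b = 0.5 × 1.13 × 1.0 × 24 × 1 × 8 = 108.5 kips.
Allowable strength R_n/Ω = 108.5 / 1.5 = 72.3 kips.

72.3 kips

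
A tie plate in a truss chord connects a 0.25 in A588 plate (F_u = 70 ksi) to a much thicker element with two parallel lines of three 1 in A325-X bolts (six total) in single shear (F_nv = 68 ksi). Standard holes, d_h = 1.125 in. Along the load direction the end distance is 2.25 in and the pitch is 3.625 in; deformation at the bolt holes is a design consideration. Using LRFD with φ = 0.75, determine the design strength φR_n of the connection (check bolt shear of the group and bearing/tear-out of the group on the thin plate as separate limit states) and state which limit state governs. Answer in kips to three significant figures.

179 kips (bearing governs)

Bolt shear: A_b = π·1²/4 = 0.7854 in²; R_n = 68 × 0.7854 × 6 × 1 = 320.4 kips → 0.75 × 320.4 = 240 kips.
Bearing (1.2 l_c t F_u ≤ 2.4 d t F_u): upper limit = 2.4·1·0.25·70 = 42 kips.
  Edge l_c = 2.25 − 1.125/2 = 1.688 → r_n = 35.44 kips; interior l_c = 3.625 − 1.125 = 2.5 → r_n = 42 kips.
  R_n,bearing = 2·35.44 + 4·42 = 238.9 kips → 0.75 × 238.9 = 179 kips.
Bearing governs: 179 kips.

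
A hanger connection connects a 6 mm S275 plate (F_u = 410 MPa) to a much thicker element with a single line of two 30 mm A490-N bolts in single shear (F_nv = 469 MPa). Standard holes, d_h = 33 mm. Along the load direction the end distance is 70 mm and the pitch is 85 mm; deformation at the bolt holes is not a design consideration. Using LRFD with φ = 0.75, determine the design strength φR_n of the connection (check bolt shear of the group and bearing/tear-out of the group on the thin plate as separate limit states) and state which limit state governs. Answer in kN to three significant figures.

292 kN (bearing governs)

Bolt shear: A_b = π·30²/4 = 706.9 mm²; R_n = 469 × 706.9 × 2 × 1 / 1000 = 663 kN → 0.75 × 663 = 497 kN.
Bearing (1.5 l_c t F_u ≤ 3.0 d t F_u): upper limit = 3.0·30·6·410 / 1000 = 221.4 kN.
  Edge l_c = 70 − 33/2 = 53.5 → r_n = 197.4 kN; interior l_c = 85 − 33 = 52 → r_n = 191.9 kN.
  R_n,bearing = 1·197.4 + 1·191.9 = 389.3 kN → 0.75 × 389.3 = 292 kN.
Bearing governs: 292 kN.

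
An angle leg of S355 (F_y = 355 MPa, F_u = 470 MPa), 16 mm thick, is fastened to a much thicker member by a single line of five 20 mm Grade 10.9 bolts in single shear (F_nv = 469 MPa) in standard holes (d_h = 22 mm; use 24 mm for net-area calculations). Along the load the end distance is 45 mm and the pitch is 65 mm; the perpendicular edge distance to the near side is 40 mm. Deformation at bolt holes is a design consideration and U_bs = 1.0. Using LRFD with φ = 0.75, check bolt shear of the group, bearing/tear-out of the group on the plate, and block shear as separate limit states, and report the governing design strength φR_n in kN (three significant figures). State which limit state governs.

Bolt shear: A_b = π·20²/4 = 314.2 mm²; R_n = 469 × 314.2 × 5 × 1 / 1000 = 736.7 kN → 0.75 × 736.7 = 553 kN.
Bearing: edge l_c = 34, r_n = 306.8 kN; interior l_c = 43, r_n = 361 kN; R_n = 306.8 + 4·361 = 1751 kN → 1310 kN.
Block shear: A_gv = 4880, A_nv = 3152, A_nt = 448 mm²; R_n = min(0.6F_uA_nv, 0.6F_yA_gv) + U_bs·F_u·A_nt = 1099 kN → 825 kN.
Bolt shear governs: 553 kN.

553 kN (bolt shear governs)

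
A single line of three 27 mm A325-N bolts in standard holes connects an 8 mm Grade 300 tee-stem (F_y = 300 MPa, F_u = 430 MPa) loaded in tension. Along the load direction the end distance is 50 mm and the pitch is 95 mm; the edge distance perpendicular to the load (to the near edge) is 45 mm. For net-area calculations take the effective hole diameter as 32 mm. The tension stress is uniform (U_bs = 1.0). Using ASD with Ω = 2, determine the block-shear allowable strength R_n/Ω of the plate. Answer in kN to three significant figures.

Shear plane L_v = 50 + 2·95 = 240 mm; A_gv = 240 × 8 = 1920 mm².
A_nv = (240 − 2.5·32) × 8 = 1280 mm².
A_nt = (45 − 0.5·32) × 8 = 232 mm².
0.6 F_u A_nv = 330.2 kN; 0.6 F_y A_gv = 345.6 kN → shear rupture governs the shear term.
R_n = 330.2 + 1.0 × 430 × 232 / 1000 = 430 kN.
Allowable strength R_n/Ω = 430 / 2 = 215 kN.

215 kN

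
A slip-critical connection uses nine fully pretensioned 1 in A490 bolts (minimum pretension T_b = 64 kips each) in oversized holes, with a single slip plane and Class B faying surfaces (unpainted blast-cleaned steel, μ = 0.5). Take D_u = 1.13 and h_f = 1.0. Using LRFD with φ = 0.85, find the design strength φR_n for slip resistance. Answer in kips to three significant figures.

R_n = μ · D_u · h_f · T_b · n_s · n_b = 0.5 × 1.13 × 1.0 × 64 × 1 × 9 = 325.4 kips.
Design strength φR_n = 0.85 × 325.4 = 277 kips.

277 kips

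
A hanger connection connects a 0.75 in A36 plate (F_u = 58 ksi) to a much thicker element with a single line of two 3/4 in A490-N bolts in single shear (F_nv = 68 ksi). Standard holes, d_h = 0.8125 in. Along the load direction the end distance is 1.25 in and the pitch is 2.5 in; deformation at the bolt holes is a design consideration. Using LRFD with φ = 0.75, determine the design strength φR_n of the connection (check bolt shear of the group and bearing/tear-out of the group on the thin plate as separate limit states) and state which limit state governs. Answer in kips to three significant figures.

45.1 kips (bolt shear governs)

Bolt shear: A_b = π·0.75²/4 = 0.4418 in²; R_n = 68 × 0.4418 × 2 × 1 = 60.08 kips → 0.75 × 60.08 = 45.1 kips.
Bearing (1.2 l_c t F_u ≤ 2.4 d t F_u): upper limit = 2.4·0.75·0.75·58 = 78.3 kips.
  Edge l_c = 1.25 − 0.8125/2 = 0.8438 → r_n = 44.04 kips; interior l_c = 2.5 − 0.8125 = 1.688 → r_n = 78.3 kips.
  R_n,bearing = 1·44.04 + 1·78.3 = 122.3 kips → 0.75 × 122.3 = 91.8 kips.
Bolt shear governs: 45.1 kips.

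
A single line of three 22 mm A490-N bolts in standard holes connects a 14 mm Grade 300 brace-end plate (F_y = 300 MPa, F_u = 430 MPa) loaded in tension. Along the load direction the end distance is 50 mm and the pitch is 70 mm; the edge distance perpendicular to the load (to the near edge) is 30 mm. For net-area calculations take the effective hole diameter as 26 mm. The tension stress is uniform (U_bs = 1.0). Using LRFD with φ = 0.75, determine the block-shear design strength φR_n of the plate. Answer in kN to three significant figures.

Shear plane L_v = 50 + 2·70 = 190 mm; A_gv = 190 × 14 = 2660 mm².
A_nv = (190 − 2.5·26) × 14 = 1750 mm².
A_nt = (30 − 0.5·26) × 14 = 238 mm².
0.6 F_u A_nv = 451.5 kN; 0.6 F_y A_gv = 478.8 kN → shear rupture governs the shear term.
R_n = 451.5 + 1.0 × 430 × 238 / 1000 = 553.8 kN.
Design strength φR_n = 0.75 × 553.8 = 415 kN.

415 kN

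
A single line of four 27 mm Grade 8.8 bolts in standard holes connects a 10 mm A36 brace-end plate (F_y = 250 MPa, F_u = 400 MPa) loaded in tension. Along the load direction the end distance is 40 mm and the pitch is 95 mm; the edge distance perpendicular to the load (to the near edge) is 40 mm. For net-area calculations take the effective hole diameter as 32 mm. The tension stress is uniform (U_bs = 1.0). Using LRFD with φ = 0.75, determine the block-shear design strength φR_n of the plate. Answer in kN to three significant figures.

438 kN

Shear plane L_v = 40 + 3·95 = 325 mm; A_gv = 325 × 10 = 3250 mm².
A_nv = (325 − 3.5·32) × 10 = 2130 mm².
A_nt = (40 − 0.5·32) × 10 = 240 mm².
0.6 F_u A_nv = 511.2 kN; 0.6 F_y A_gv = 487.5 kN → shear yielding governs the shear term.
R_n = 487.5 + 1.0 × 400 × 240 / 1000 = 583.5 kN.
Design strength φR_n = 0.75 × 583.5 = 438 kN.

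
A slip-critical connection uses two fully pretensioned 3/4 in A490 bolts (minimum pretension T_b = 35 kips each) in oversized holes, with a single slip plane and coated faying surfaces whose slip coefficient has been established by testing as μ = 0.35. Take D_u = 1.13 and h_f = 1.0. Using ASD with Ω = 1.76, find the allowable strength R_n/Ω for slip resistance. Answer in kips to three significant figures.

R_n = μ · D_u · h_f · T_b · n_s · n_b = 0.35 × 1.13 × 1.0 × 35 × 1 × 2 = 27.68 kips.
Allowable strength R_n/Ω = 27.68 / 1.76 = 15.7 kips.

15.7 kips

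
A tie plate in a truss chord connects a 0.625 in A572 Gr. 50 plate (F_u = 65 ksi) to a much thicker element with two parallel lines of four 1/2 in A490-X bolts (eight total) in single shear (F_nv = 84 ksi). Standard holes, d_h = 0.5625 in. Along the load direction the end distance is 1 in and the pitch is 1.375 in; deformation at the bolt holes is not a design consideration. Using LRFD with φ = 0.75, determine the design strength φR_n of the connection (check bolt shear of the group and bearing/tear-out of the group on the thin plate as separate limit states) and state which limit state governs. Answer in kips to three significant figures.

Bolt shear: A_b = π·0.5²/4 = 0.1963 in²; R_n = 84 × 0.1963 × 8 × 1 = 131.9 kips → 0.75 × 131.9 = 99 kips.
Bearing (1.5 l_c t F_u ≤ 3.0 d t F_u): upper limit = 3.0·0.5·0.625·65 = 60.94 kips.
  Edge l_c = 1 − 0.5625/2 = 0.7188 → r_n = 43.8 kips; interior l_c = 1.375 − 0.5625 = 0.8125 → r_n = 49.51 kips.
  R_n,bearing = 2·43.8 + 6·49.51 = 384.7 kips → 0.75 × 384.7 = 289 kips.
Bolt shear governs: 99 kips.

99 kips (bolt shear governs)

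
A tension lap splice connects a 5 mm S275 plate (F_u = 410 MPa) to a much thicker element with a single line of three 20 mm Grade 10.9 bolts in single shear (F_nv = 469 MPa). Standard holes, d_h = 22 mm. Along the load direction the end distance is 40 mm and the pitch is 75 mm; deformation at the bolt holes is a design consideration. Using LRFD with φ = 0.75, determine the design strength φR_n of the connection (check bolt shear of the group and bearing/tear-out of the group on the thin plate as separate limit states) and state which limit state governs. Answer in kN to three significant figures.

Bolt shear: A_b = π·20²/4 = 314.2 mm²; R_n = 469 × 314.2 × 3 × 1 / 1000 = 442 kN → 0.75 × 442 = 332 kN.
Bearing (1.2 l_c t F_u ≤ 2.4 d t F_u): upper limit = 2.4·20·5·410 / 1000 = 98.4 kN.
  Edge l_c = 40 − 22/2 = 29 → r_n = 71.34 kN; interior l_c = 75 − 22 = 53 → r_n = 98.4 kN.
  R_n,bearing = 1·71.34 + 2·98.4 = 268.1 kN → 0.75 × 268.1 = 201 kN.
Bearing governs: 201 kN.

201 kN (bearing governs)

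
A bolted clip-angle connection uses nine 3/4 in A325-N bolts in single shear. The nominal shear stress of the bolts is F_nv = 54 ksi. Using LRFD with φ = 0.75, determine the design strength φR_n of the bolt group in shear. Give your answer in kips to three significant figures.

161 kips

A_b = π × 0.75² / 4 = 0.4418 in².
R_n = F_nv · A_b · n · n_s = 54 × 0.4418 × 9 × 1 = 214.7 kips.
Design strength φR_n = 0.75 × 214.7 = 161 kips.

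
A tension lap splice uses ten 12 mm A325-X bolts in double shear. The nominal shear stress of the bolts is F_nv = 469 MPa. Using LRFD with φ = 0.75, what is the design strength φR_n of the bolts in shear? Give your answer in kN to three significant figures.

A_b = π × 12² / 4 = 113.1 mm².
R_n = F_nv · A_b · n · n_s = 469 × 113.1 × 10 × 2 / 1000 = 1061 kN.
Design strength φR_n = 0.75 × 1061 = 796 kN.

796 kN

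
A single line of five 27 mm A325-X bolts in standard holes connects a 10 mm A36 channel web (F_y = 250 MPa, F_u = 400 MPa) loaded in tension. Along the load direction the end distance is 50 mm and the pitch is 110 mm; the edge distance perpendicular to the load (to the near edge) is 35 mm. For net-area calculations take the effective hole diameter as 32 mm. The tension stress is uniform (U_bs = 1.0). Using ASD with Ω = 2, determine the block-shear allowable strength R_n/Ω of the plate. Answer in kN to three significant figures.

Shear plane L_v = 50 + 4·110 = 490 mm; A_gv = 490 × 10 = 4900 mm².
A_nv = (490 − 4.5·32) × 10 = 3460 mm².
A_nt = (35 − 0.5·32) × 10 = 190 mm².
0.6 F_u A_nv = 830.4 kN; 0.6 F_y A_gv = 735 kN → shear yielding governs the shear term.
R_n = 735 + 1.0 × 400 × 190 / 1000 = 811 kN.
Allowable strength R_n/Ω = 811 / 2 = 406 kN.

406 kN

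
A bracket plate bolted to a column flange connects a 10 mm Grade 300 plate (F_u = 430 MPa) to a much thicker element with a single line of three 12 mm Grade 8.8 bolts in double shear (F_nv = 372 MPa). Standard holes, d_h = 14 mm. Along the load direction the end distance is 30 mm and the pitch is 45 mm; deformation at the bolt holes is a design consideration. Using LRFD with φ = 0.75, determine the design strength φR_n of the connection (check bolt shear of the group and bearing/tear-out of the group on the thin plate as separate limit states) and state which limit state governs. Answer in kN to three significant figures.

189 kN (bolt shear governs)

Bolt shear: A_b = π·12²/4 = 113.1 mm²; R_n = 372 × 113.1 × 3 × 2 / 1000 = 252.4 kN → 0.75 × 252.4 = 189 kN.
Bearing (1.2 l_c t F_u ≤ 2.4 d t F_u): upper limit = 2.4·12·10·430 / 1000 = 123.8 kN.
  Edge l_c = 30 − 14/2 = 23 → r_n = 118.7 kN; interior l_c = 45 − 14 = 31 → r_n = 123.8 kN.
  R_n,bearing = 1·118.7 + 2·123.8 = 366.4 kN → 0.75 × 366.4 = 275 kN.
Bolt shear governs: 189 kN.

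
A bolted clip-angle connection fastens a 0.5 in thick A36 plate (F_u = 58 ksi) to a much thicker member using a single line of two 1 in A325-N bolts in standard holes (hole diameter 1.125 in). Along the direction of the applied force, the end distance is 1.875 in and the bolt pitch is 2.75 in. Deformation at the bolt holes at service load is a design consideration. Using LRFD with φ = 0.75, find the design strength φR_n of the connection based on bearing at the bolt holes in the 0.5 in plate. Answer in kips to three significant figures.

76.7 kips

Per bolt r_n = 1.2 l_c t F_u ≤ 2.4 d t F_u; upper limit = 2.4 × 1 × 0.5 × 58 = 69.6 kips.
Edge bolt: l_c = 1.875 − 1.125/2 = 1.312 in → 1.2 × 1.312 × 0.5 × 58 = 45.67 → r_n = 45.67 kips.
Interior bolts: l_c = 2.75 − 1.125 = 1.625 in → 1.2 × 1.625 × 0.5 × 58 = 56.55 → r_n = 56.55 kips.
R_n = 1 × 45.67 + 1 × 56.55 = 102.2 kips.
Design strength φR_n = 0.75 × 102.2 = 76.7 kips.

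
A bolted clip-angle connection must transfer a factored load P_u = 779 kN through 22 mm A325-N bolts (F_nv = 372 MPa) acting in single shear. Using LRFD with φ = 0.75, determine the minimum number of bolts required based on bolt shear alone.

A_b = π·22²/4 = 380.1 mm².
Per-bolt design strength φR_n = 0.75 × 372 × 380.1 × 1 / 1000 = 106.1 kN.
n ≥ 779 / 106.1 = 7.345 → use 8 bolts.

8 bolts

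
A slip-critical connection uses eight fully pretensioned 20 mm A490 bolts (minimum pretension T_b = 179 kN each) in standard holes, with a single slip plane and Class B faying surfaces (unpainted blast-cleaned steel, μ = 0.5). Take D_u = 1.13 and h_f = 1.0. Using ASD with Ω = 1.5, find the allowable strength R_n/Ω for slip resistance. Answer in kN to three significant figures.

R_n = μ · D_u · h_f · T_b · n_s · n_b = 0.5 × 1.13 × 1.0 × 179 × 1 × 8 = 809.1 kN.
Allowable strength R_n/Ω = 809.1 / 1.5 = 539 kN.

539 kN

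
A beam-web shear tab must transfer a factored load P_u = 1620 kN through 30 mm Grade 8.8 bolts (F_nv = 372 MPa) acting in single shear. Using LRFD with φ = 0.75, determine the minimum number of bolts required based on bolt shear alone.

9 bolts

A_b = π·30²/4 = 706.9 mm².
Per-bolt design strength φR_n = 0.75 × 372 × 706.9 × 1 / 1000 = 197.2 kN.
n ≥ 1620 / 197.2 = 8.214 → use 9 bolts.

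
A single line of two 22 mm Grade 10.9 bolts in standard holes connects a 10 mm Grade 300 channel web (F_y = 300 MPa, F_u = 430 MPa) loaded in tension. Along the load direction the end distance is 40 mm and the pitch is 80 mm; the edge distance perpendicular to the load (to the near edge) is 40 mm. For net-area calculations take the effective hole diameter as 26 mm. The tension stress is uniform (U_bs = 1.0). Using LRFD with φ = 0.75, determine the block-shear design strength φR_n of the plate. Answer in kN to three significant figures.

Shear plane L_v = 40 + 1·80 = 120 mm; A_gv = 120 × 10 = 1200 mm².
A_nv = (120 − 1.5·26) × 10 = 810 mm².
A_nt = (40 − 0.5·26) × 10 = 270 mm².
0.6 F_u A_nv = 209 kN; 0.6 F_y A_gv = 216 kN → shear rupture governs the shear term.
R_n = 209 + 1.0 × 430 × 270 / 1000 = 325.1 kN.
Design strength φR_n = 0.75 × 325.1 = 244 kN.

244 kN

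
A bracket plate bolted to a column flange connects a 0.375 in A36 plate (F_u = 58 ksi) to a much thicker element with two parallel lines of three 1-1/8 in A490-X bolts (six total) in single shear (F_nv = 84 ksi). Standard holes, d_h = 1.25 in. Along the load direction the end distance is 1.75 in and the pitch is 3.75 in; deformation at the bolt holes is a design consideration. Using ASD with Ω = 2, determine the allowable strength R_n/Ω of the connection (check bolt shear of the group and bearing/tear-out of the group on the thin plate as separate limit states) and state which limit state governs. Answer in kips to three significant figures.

Bolt shear: A_b = π·1.125²/4 = 0.994 in²; R_n = 84 × 0.994 × 6 × 1 = 501 kips → 501 / 2 = 250 kips.
Bearing (1.2 l_c t F_u ≤ 2.4 d t F_u): upper limit = 2.4·1.125·0.375·58 = 58.72 kips.
  Edge l_c = 1.75 − 1.25/2 = 1.125 → r_n = 29.36 kips; interior l_c = 3.75 − 1.25 = 2.5 → r_n = 58.72 kips.
  R_n,bearing = 2·29.36 + 4·58.72 = 293.6 kips → 293.6 / 2 = 147 kips.
Bearing governs: 147 kips.

147 kips (bearing governs)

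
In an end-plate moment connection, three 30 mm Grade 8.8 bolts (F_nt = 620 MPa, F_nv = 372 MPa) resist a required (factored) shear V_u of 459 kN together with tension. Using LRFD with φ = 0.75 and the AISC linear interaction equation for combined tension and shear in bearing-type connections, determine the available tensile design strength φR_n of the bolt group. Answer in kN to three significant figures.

A_b = π·30²/4 = 706.9 mm²; f_rv = 459 × 1000 / (3 × 706.9) = 216.5 MPa.
F'_nt = 1.3 F_nt − (F_nt / φF_nv) f_rv = 1.3·620 − (620/(0.75·372))·216.5 = 325 MPa, capped at F_nt → F'_nt = 325 MPa.
R_n = F'_nt · A_b · n = 325 × 706.9 × 3 / 1000 = 689.2 kN.
Design strength φR_n = 0.75 × 689.2 = 517 kN.

517 kN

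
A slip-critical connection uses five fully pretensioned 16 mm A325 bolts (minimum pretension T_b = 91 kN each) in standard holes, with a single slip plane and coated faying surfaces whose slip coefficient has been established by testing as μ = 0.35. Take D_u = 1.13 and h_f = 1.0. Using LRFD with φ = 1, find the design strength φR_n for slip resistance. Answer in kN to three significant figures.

R_n = μ · D_u · h_f · T_b · n_s · n_b = 0.35 × 1.13 × 1.0 × 91 × 1 × 5 = 180 kN.
Design strength φR_n = 1 × 180 = 180 kN.

180 kN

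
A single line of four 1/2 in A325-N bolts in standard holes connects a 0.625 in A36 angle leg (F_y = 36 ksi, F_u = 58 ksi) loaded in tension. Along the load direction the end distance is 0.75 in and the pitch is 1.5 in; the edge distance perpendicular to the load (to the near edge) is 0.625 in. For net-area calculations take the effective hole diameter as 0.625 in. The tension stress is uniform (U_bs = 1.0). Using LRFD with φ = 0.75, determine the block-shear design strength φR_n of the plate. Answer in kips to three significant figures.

Shear plane L_v = 0.75 + 3·1.5 = 5.25 in; A_gv = 5.25 × 0.625 = 3.281 in².
A_nv = (5.25 − 3.5·0.625) × 0.625 = 1.914 in².
A_nt = (0.625 − 0.5·0.625) × 0.625 = 0.1953 in².
0.6 F_u A_nv = 66.61 kips; 0.6 F_y A_gv = 70.88 kips → shear rupture governs the shear term.
R_n = 66.61 + 1.0 × 58 × 0.1953 = 77.94 kips.
Design strength φR_n = 0.75 × 77.94 = 58.5 kips.

58.5 kips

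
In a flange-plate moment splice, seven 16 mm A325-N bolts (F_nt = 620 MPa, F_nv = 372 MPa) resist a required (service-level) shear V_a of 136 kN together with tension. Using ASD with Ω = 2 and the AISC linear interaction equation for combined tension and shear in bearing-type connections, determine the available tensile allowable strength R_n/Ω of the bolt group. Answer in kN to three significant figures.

A_b = π·16²/4 = 201.1 mm²; f_rv = 136 × 1000 / (7 × 201.1) = 96.63 MPa.
F'_nt = 1.3 F_nt − (Ω F_nt / F_nv) f_rv = 1.3·620 − (2·620/372)·96.63 = 483.9 MPa, capped at F_nt → F'_nt = 483.9 MPa.
R_n = F'_nt · A_b · n = 483.9 × 201.1 × 7 / 1000 = 681.1 kN.
Allowable strength R_n/Ω = 681.1 / 2 = 341 kN.

341 kN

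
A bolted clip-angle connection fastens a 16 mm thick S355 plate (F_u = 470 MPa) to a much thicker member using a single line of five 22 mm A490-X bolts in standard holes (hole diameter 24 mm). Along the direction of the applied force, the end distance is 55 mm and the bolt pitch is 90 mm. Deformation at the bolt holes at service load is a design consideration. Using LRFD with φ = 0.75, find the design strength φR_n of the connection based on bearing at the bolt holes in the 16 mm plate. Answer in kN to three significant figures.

1480 kN

Per bolt r_n = 1.2 l_c t F_u ≤ 2.4 d t F_u; upper limit = 2.4 × 22 × 16 × 470 / 1000 = 397.1 kN.
Edge bolt: l_c = 55 − 24/2 = 43 mm → 1.2 × 43 × 16 × 470 / 1000 = 388 → r_n = 388 kN.
Interior bolts: l_c = 90 − 24 = 66 mm → 1.2 × 66 × 16 × 470 / 1000 = 595.6 → r_n = 397.1 kN.
R_n = 1 × 388 + 4 × 397.1 = 1976 kN.
Design strength φR_n = 0.75 × 1976 = 1480 kN.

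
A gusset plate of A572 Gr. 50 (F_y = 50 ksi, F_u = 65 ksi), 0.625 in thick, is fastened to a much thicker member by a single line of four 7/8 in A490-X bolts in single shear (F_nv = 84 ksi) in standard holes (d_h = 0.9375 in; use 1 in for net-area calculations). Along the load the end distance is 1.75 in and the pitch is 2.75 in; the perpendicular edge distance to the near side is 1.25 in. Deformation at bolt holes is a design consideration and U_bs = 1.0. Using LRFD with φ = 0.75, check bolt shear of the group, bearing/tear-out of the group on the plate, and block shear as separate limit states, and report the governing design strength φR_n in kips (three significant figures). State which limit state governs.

142 kips (block shear governs)

Bolt shear: A_b = π·0.875²/4 = 0.6013 in²; R_n = 84 × 0.6013 × 4 × 1 = 202 kips → 0.75 × 202 = 152 kips.
Bearing: edge l_c = 1.281, r_n = 62.46 kips; interior l_c = 1.812, r_n = 85.31 kips; R_n = 62.46 + 3·85.31 = 318.4 kips → 239 kips.
Block shear: A_gv = 6.25, A_nv = 4.062, A_nt = 0.4688 in²; R_n = min(0.6F_uA_nv, 0.6F_yA_gv) + U_bs·F_u·A_nt = 188.9 kips → 142 kips.
Block shear governs: 142 kips.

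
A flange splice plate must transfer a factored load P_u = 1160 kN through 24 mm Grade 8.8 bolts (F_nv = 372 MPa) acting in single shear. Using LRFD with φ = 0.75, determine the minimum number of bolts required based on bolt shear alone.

A_b = π·24²/4 = 452.4 mm².
Per-bolt design strength φR_n = 0.75 × 372 × 452.4 × 1 / 1000 = 126.2 kN.
n ≥ 1160 / 126.2 = 9.191 → use 10 bolts.

10 bolts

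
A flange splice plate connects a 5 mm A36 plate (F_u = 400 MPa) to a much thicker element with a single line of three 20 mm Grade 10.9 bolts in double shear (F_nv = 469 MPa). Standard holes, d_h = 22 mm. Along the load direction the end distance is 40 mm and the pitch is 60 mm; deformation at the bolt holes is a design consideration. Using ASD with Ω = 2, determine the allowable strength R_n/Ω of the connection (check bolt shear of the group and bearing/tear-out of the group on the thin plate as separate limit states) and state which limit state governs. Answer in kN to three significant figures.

Bolt shear: A_b = π·20²/4 = 314.2 mm²; R_n = 469 × 314.2 × 3 × 2 / 1000 = 884 kN → 884 / 2 = 442 kN.
Bearing (1.2 l_c t F_u ≤ 2.4 d t F_u): upper limit = 2.4·20·5·400 / 1000 = 96 kN.
  Edge l_c = 40 − 22/2 = 29 → r_n = 69.6 kN; interior l_c = 60 − 22 = 38 → r_n = 91.2 kN.
  R_n,bearing = 1·69.6 + 2·91.2 = 252 kN → 252 / 2 = 126 kN.
Bearing governs: 126 kN.

126 kN (bearing governs)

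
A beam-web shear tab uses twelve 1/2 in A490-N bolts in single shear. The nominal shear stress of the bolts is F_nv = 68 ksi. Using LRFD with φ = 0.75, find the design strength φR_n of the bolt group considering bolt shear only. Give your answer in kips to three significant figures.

120 kips

A_b = π × 0.5² / 4 = 0.1963 in².
R_n = F_nv · A_b · n · n_s = 68 × 0.1963 × 12 × 1 = 160.2 kips.
Design strength φR_n = 0.75 × 160.2 = 120 kips.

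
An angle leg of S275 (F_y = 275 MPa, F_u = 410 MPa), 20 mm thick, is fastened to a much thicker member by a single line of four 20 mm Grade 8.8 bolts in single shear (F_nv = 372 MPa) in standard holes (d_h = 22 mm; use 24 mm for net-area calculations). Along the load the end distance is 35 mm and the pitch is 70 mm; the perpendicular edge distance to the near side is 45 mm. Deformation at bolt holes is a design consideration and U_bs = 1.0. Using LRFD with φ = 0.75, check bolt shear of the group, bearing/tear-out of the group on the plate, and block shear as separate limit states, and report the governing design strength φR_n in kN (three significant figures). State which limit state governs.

Bolt shear: A_b = π·20²/4 = 314.2 mm²; R_n = 372 × 314.2 × 4 × 1 / 1000 = 467.5 kN → 0.75 × 467.5 = 351 kN.
Bearing: edge l_c = 24, r_n = 236.2 kN; interior l_c = 48, r_n = 393.6 kN; R_n = 236.2 + 3·393.6 = 1417 kN → 1060 kN.
Block shear: A_gv = 4900, A_nv = 3220, A_nt = 660 mm²; R_n = min(0.6F_uA_nv, 0.6F_yA_gv) + U_bs·F_u·A_nt = 1063 kN → 797 kN.
Bolt shear governs: 351 kN.

351 kN (bolt shear governs)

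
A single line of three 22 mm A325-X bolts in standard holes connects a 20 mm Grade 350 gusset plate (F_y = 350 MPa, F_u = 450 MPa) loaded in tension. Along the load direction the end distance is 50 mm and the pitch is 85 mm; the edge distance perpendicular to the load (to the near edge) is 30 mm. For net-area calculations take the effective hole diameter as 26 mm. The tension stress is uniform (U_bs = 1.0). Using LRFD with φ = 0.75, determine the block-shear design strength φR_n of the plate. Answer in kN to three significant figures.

Shear plane L_v = 50 + 2·85 = 220 mm; A_gv = 220 × 20 = 4400 mm².
A_nv = (220 − 2.5·26) × 20 = 3100 mm².
A_nt = (30 − 0.5·26) × 20 = 340 mm².
0.6 F_u A_nv = 837 kN; 0.6 F_y A_gv = 924 kN → shear rupture governs the shear term.
R_n = 837 + 1.0 × 450 × 340 / 1000 = 990 kN.
Design strength φR_n = 0.75 × 990 = 742 kN.

742 kN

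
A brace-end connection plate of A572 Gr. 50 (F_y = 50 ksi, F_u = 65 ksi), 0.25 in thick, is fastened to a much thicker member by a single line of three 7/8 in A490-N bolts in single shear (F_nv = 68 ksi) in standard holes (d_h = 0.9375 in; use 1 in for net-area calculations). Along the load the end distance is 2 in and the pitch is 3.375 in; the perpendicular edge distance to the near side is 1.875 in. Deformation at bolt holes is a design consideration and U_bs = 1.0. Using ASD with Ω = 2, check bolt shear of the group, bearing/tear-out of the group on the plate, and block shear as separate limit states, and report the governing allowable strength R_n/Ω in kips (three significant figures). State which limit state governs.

41.6 kips (block shear governs)

Bolt shear: A_b = π·0.875²/4 = 0.6013 in²; R_n = 68 × 0.6013 × 3 × 1 = 122.7 kips → 122.7 / 2 = 61.3 kips.
Bearing: edge l_c = 1.531, r_n = 29.86 kips; interior l_c = 2.438, r_n = 34.12 kips; R_n = 29.86 + 2·34.12 = 98.11 kips → 49.1 kips.
Block shear: A_gv = 2.188, A_nv = 1.562, A_nt = 0.3438 in²; R_n = min(0.6F_uA_nv, 0.6F_yA_gv) + U_bs·F_u·A_nt = 83.28 kips → 41.6 kips.
Block shear governs: 41.6 kips.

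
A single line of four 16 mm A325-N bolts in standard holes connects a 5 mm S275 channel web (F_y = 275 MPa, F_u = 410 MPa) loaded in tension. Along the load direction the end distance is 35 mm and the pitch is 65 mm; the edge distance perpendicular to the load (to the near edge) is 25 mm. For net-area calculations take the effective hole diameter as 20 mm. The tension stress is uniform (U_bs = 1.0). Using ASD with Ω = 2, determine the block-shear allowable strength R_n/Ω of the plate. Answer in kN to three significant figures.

110 kN

Shear plane L_v = 35 + 3·65 = 230 mm; A_gv = 230 × 5 = 1150 mm².
A_nv = (230 − 3.5·20) × 5 = 800 mm².
A_nt = (25 − 0.5·20) × 5 = 75 mm².
0.6 F_u A_nv = 196.8 kN; 0.6 F_y A_gv = 189.8 kN → shear yielding governs the shear term.
R_n = 189.8 + 1.0 × 410 × 75 / 1000 = 220.5 kN.
Allowable strength R_n/Ω = 220.5 / 2 = 110 kN.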